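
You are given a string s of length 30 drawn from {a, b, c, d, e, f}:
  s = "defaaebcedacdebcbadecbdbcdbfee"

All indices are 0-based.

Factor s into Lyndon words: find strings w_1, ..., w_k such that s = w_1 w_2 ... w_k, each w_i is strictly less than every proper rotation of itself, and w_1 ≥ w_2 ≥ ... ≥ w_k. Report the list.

emit factor 1: 'def' (i=0, period=3)
emit factor 2: 'aaebcedacdebcbadecbdbcdbfee' (i=3, period=27)

["def", "aaebcedacdebcbadecbdbcdbfee"]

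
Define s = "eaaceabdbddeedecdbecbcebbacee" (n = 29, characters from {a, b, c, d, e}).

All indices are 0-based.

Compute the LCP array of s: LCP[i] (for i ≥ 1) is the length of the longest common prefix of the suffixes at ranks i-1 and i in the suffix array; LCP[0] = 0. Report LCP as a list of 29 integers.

[0, 1, 1, 3, 0, 1, 1, 1, 2, 1, 0, 1, 1, 2, 2, 0, 2, 1, 1, 2, 0, 1, 2, 1, 1, 2, 1, 1, 2]

rank | idx | suffix
   0 |   1 | aaceabdbddeedecdbecbcebbacee
   1 |   5 | abdbddeedecdbecbcebbacee
   2 |   2 | aceabdbddeedecdbecbcebbacee
   3 |  25 | acee
   4 |  24 | bacee
   5 |  23 | bbacee
   6 |  20 | bcebbacee
   7 |   6 | bdbddeedecdbecbcebbacee
   8 |   8 | bddeedecdbecbcebbacee
   9 |  17 | becbcebbacee
  10 |  19 | cbcebbacee
  11 |  15 | cdbecbcebbacee
  12 |   3 | ceabdbddeedecdbecbcebbacee
  13 |  21 | cebbacee
  14 |  26 | cee
  15 |   7 | dbddeedecdbecbcebbacee
  16 |  16 | dbecbcebbacee
  17 |   9 | ddeedecdbecbcebbacee
  18 |  13 | decdbecbcebbacee
  19 |  10 | deedecdbecbcebbacee
  20 |  28 | e
  21 |   0 | eaaceabdbddeedecdbecbcebbacee
  22 |   4 | eabdbddeedecdbecbcebbacee
  23 |  22 | ebbacee
  24 |  18 | ecbcebbacee
  25 |  14 | ecdbecbcebbacee
  26 |  12 | edecdbecbcebbacee
  27 |  27 | ee
  28 |  11 | eedecdbecbcebbacee

SA = [1, 5, 2, 25, 24, 23, 20, 6, 8, 17, 19, 15, 3, 21, 26, 7, 16, 9, 13, 10, 28, 0, 4, 22, 18, 14, 12, 27, 11]
[i] adj suffixes → lcp
  [1] 1/5 → 1 ('a')
  [2] 5/2 → 1 ('a')
  [3] 2/25 → 3 ('ace')
  [4] 25/24 → 0 ('')
  [5] 24/23 → 1 ('b')
  [6] 23/20 → 1 ('b')
  [7] 20/6 → 1 ('b')
  [8] 6/8 → 2 ('bd')
  [9] 8/17 → 1 ('b')
  [10] 17/19 → 0 ('')
  [11] 19/15 → 1 ('c')
  [12] 15/3 → 1 ('c')
  [13] 3/21 → 2 ('ce')
  [14] 21/26 → 2 ('ce')
  [15] 26/7 → 0 ('')
  [16] 7/16 → 2 ('db')
  [17] 16/9 → 1 ('d')
  [18] 9/13 → 1 ('d')
  [19] 13/10 → 2 ('de')
  [20] 10/28 → 0 ('')
  [21] 28/0 → 1 ('e')
  [22] 0/4 → 2 ('ea')
  [23] 4/22 → 1 ('e')
  [24] 22/18 → 1 ('e')
  [25] 18/14 → 2 ('ec')
  [26] 14/12 → 1 ('e')
  [27] 12/27 → 1 ('e')
  [28] 27/11 → 2 ('ee')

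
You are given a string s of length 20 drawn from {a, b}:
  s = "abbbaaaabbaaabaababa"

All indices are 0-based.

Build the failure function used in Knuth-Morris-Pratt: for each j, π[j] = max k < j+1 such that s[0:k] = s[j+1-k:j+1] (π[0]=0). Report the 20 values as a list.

π[0] = 0
j=1 s[j]='b': π[1]=0 (border '')
j=2 s[j]='b': π[2]=0 (border '')
j=3 s[j]='b': π[3]=0 (border '')
j=4 s[j]='a': π[4]=1 (border 'a')
j=5 s[j]='a': k: 1→0; π[5]=1 (border 'a')
j=6 s[j]='a': k: 1→0; π[6]=1 (border 'a')
j=7 s[j]='a': k: 1→0; π[7]=1 (border 'a')
j=8 s[j]='b': π[8]=2 (border 'ab')
j=9 s[j]='b': π[9]=3 (border 'abb')
j=10 s[j]='a': k: 3→0; π[10]=1 (border 'a')
j=11 s[j]='a': k: 1→0; π[11]=1 (border 'a')
j=12 s[j]='a': k: 1→0; π[12]=1 (border 'a')
j=13 s[j]='b': π[13]=2 (border 'ab')
j=14 s[j]='a': k: 2→0; π[14]=1 (border 'a')
j=15 s[j]='a': k: 1→0; π[15]=1 (border 'a')
j=16 s[j]='b': π[16]=2 (border 'ab')
j=17 s[j]='a': k: 2→0; π[17]=1 (border 'a')
j=18 s[j]='b': π[18]=2 (border 'ab')
j=19 s[j]='a': k: 2→0; π[19]=1 (border 'a')

[0, 0, 0, 0, 1, 1, 1, 1, 2, 3, 1, 1, 1, 2, 1, 1, 2, 1, 2, 1]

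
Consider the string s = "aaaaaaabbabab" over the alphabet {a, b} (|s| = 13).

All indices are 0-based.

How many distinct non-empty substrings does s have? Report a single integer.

rank→(start, suffix):
  0 → (0, 'aaaaaaabbabab')
  1 → (1, 'aaaaaabbabab')
  2 → (2, 'aaaaabbabab')
  3 → (3, 'aaaabbabab')
  4 → (4, 'aaabbabab')
  5 → (5, 'aabbabab')
  6 → (11, 'ab')
  7 → (9, 'abab')
  8 → (6, 'abbabab')
  9 → (12, 'b')
  10 → (10, 'bab')
  11 → (8, 'babab')
  12 → (7, 'bbabab')

SA = [0, 1, 2, 3, 4, 5, 11, 9, 6, 12, 10, 8, 7]
i: (SA[i-1],SA[i]) lcp shared
  1: (0,1) 6 'aaaaaa'
  2: (1,2) 5 'aaaaa'
  3: (2,3) 4 'aaaa'
  4: (3,4) 3 'aaa'
  5: (4,5) 2 'aa'
  6: (5,11) 1 'a'
  7: (11,9) 2 'ab'
  8: (9,6) 2 'ab'
  9: (6,12) 0 ''
  10: (12,10) 1 'b'
  11: (10,8) 3 'bab'
  12: (8,7) 1 'b'

n(n+1)/2 = 13·14/2 = 91
Σ LCP = 0 + 6 + 5 + 4 + 3 + 2 + 1 + 2 + 2 + 0 + 1 + 3 + 1 = 30
distinct = 91 − 30 = 61

61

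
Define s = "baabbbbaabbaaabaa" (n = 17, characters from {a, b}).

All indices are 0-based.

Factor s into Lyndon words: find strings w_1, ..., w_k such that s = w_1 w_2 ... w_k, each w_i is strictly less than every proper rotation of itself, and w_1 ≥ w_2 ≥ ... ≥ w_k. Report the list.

emit factor 1: 'b' (i=0, period=1)
emit factor 2: 'aabbbb' (i=1, period=6)
emit factor 3: 'aabb' (i=7, period=4)
emit factor 4: 'aaab' (i=11, period=4)
emit factor 5: 'a' (i=15, period=1)
emit factor 6: 'a' (i=16, period=1)

["b", "aabbbb", "aabb", "aaab", "a", "a"]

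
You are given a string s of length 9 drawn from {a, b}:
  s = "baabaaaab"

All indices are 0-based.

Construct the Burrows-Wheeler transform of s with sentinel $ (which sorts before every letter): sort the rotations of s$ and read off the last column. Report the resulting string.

rank  rotation    last
    0  $baabaaaab  b
    1  aaaab$baab  b
    2  aaab$baaba  a
    3  aab$baabaa  a
    4  aabaaaab$b  b
    5  ab$baabaaa  a
    6  abaaaab$ba  a
    7  b$baabaaaa  a
    8  baaaab$baa  a
    9  baabaaaab$  $

bbaabaaaa$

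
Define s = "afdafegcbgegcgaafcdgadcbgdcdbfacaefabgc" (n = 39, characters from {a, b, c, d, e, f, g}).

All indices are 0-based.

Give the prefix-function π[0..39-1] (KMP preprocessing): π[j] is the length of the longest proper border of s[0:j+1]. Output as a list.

π[0] = 0
j=1 s[j]='f': π[1]=0 (border '')
j=2 s[j]='d': π[2]=0 (border '')
j=3 s[j]='a': π[3]=1 (border 'a')
j=4 s[j]='f': π[4]=2 (border 'af')
j=5 s[j]='e': k: 2→0; π[5]=0 (border '')
j=6 s[j]='g': π[6]=0 (border '')
j=7 s[j]='c': π[7]=0 (border '')
j=8 s[j]='b': π[8]=0 (border '')
j=9 s[j]='g': π[9]=0 (border '')
j=10 s[j]='e': π[10]=0 (border '')
j=11 s[j]='g': π[11]=0 (border '')
j=12 s[j]='c': π[12]=0 (border '')
j=13 s[j]='g': π[13]=0 (border '')
j=14 s[j]='a': π[14]=1 (border 'a')
j=15 s[j]='a': k: 1→0; π[15]=1 (border 'a')
j=16 s[j]='f': π[16]=2 (border 'af')
j=17 s[j]='c': k: 2→0; π[17]=0 (border '')
j=18 s[j]='d': π[18]=0 (border '')
j=19 s[j]='g': π[19]=0 (border '')
j=20 s[j]='a': π[20]=1 (border 'a')
j=21 s[j]='d': k: 1→0; π[21]=0 (border '')
j=22 s[j]='c': π[22]=0 (border '')
j=23 s[j]='b': π[23]=0 (border '')
j=24 s[j]='g': π[24]=0 (border '')
j=25 s[j]='d': π[25]=0 (border '')
j=26 s[j]='c': π[26]=0 (border '')
j=27 s[j]='d': π[27]=0 (border '')
j=28 s[j]='b': π[28]=0 (border '')
j=29 s[j]='f': π[29]=0 (border '')
j=30 s[j]='a': π[30]=1 (border 'a')
j=31 s[j]='c': k: 1→0; π[31]=0 (border '')
j=32 s[j]='a': π[32]=1 (border 'a')
j=33 s[j]='e': k: 1→0; π[33]=0 (border '')
j=34 s[j]='f': π[34]=0 (border '')
j=35 s[j]='a': π[35]=1 (border 'a')
j=36 s[j]='b': k: 1→0; π[36]=0 (border '')
j=37 s[j]='g': π[37]=0 (border '')
j=38 s[j]='c': π[38]=0 (border '')

[0, 0, 0, 1, 2, 0, 0, 0, 0, 0, 0, 0, 0, 0, 1, 1, 2, 0, 0, 0, 1, 0, 0, 0, 0, 0, 0, 0, 0, 0, 1, 0, 1, 0, 0, 1, 0, 0, 0]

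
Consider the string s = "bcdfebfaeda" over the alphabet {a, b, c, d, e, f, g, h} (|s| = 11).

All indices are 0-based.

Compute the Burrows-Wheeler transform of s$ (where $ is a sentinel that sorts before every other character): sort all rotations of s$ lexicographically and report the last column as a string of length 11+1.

rank  rotation      last
    0  $bcdfebfaeda  a
    1  a$bcdfebfaed  d
    2  aeda$bcdfebf  f
    3  bcdfebfaeda$  $
    4  bfaeda$bcdfe  e
    5  cdfebfaeda$b  b
    6  da$bcdfebfae  e
    7  dfebfaeda$bc  c
    8  ebfaeda$bcdf  f
    9  eda$bcdfebfa  a
   10  faeda$bcdfeb  b
   11  febfaeda$bcd  d

adf$ebecfabd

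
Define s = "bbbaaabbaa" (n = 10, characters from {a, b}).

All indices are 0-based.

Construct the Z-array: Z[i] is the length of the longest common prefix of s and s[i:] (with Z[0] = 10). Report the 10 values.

[10, 2, 1, 0, 0, 0, 2, 1, 0, 0]

Z[0]=10
i=1: i≥r, start 0; Z[1]=2 scan→box=[1,3)
i=2: min(r-i=1, Z[1]=2)=1; Z[2]=1
i=3: i≥r, start 0; Z[3]=0
i=4: i≥r, start 0; Z[4]=0
i=5: i≥r, start 0; Z[5]=0
i=6: i≥r, start 0; Z[6]=2 scan→box=[6,8)
i=7: min(r-i=1, Z[1]=2)=1; Z[7]=1
i=8: i≥r, start 0; Z[8]=0
i=9: i≥r, start 0; Z[9]=0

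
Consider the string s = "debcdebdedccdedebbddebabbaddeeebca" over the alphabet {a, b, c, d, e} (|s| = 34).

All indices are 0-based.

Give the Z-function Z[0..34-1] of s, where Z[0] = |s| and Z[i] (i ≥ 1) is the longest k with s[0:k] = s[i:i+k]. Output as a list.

Z[0]=34
i=1: fresh scan; Z[1]=0
i=2: fresh scan; Z[2]=0
i=3: fresh scan; Z[3]=0
i=4: fresh scan; Z[4]=3 grow→box=[4,7)
i=5: min(r-i=2, Z[1]=0)=0; Z[5]=0
i=6: min(r-i=1, Z[2]=0)=0; Z[6]=0
i=7: fresh scan; Z[7]=2 grow→box=[7,9)
i=8: min(r-i=1, Z[1]=0)=0; Z[8]=0
i=9: fresh scan; Z[9]=1 grow→box=[9,10)
i=10: fresh scan; Z[10]=0
i=11: fresh scan; Z[11]=0
i=12: fresh scan; Z[12]=2 grow→box=[12,14)
i=13: min(r-i=1, Z[1]=0)=0; Z[13]=0
i=14: fresh scan; Z[14]=3 grow→box=[14,17)
i=15: min(r-i=2, Z[1]=0)=0; Z[15]=0
i=16: min(r-i=1, Z[2]=0)=0; Z[16]=0
i=17: fresh scan; Z[17]=0
i=18: fresh scan; Z[18]=1 grow→box=[18,19)
i=19: fresh scan; Z[19]=3 grow→box=[19,22)
i=20: min(r-i=2, Z[1]=0)=0; Z[20]=0
i=21: min(r-i=1, Z[2]=0)=0; Z[21]=0
i=22: fresh scan; Z[22]=0
i=23: fresh scan; Z[23]=0
i=24: fresh scan; Z[24]=0
i=25: fresh scan; Z[25]=0
i=26: fresh scan; Z[26]=1 grow→box=[26,27)
i=27: fresh scan; Z[27]=2 grow→box=[27,29)
i=28: min(r-i=1, Z[1]=0)=0; Z[28]=0
i=29: fresh scan; Z[29]=0
i=30: fresh scan; Z[30]=0
i=31: fresh scan; Z[31]=0
i=32: fresh scan; Z[32]=0
i=33: fresh scan; Z[33]=0

[34, 0, 0, 0, 3, 0, 0, 2, 0, 1, 0, 0, 2, 0, 3, 0, 0, 0, 1, 3, 0, 0, 0, 0, 0, 0, 1, 2, 0, 0, 0, 0, 0, 0]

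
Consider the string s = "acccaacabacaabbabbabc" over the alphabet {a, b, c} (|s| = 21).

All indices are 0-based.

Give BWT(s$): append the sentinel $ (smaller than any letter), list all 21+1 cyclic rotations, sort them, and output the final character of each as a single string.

ccccabbba$bbaaaabacaca

rank  rotation                last
    0  $acccaacabacaabbabbabc  c
    1  aabbabbabc$acccaacabac  c
    2  aacabacaabbabbabc$accc  c
    3  abacaabbabbabc$acccaac  c
    4  abbabbabc$acccaacabaca  a
    5  abbabc$acccaacabacaabb  b
    6  abc$acccaacabacaabbabb  b
    7  acaabbabbabc$acccaacab  b
    8  acabacaabbabbabc$accca  a
    9  acccaacabacaabbabbabc$  $
   10  babbabc$acccaacabacaab  b
   11  babc$acccaacabacaabbab  b
   12  bacaabbabbabc$acccaaca  a
   13  bbabbabc$acccaacabacaa  a
   14  bbabc$acccaacabacaabba  a
   15  bc$acccaacabacaabbabba  a
   16  c$acccaacabacaabbabbab  b
   17  caabbabbabc$acccaacaba  a
   18  caacabacaabbabbabc$acc  c
   19  cabacaabbabbabc$acccaa  a
   20  ccaacabacaabbabbabc$ac  c
   21  cccaacabacaabbabbabc$a  a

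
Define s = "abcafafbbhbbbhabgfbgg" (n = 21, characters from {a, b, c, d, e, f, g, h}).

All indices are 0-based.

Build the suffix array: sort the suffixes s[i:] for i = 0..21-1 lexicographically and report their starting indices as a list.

rank | idx | suffix
   0 |   0 | abcafafbbhbbbhabgfbgg
   1 |  14 | abgfbgg
   2 |   3 | afafbbhbbbhabgfbgg
   3 |   5 | afbbhbbbhabgfbgg
   4 |  10 | bbbhabgfbgg
   5 |  11 | bbhabgfbgg
   6 |   7 | bbhbbbhabgfbgg
   7 |   1 | bcafafbbhbbbhabgfbgg
   8 |  15 | bgfbgg
   9 |  18 | bgg
  10 |  12 | bhabgfbgg
  11 |   8 | bhbbbhabgfbgg
  12 |   2 | cafafbbhbbbhabgfbgg
  13 |   4 | fafbbhbbbhabgfbgg
  14 |   6 | fbbhbbbhabgfbgg
  15 |  17 | fbgg
  16 |  20 | g
  17 |  16 | gfbgg
  18 |  19 | gg
  19 |  13 | habgfbgg
  20 |   9 | hbbbhabgfbgg

[0, 14, 3, 5, 10, 11, 7, 1, 15, 18, 12, 8, 2, 4, 6, 17, 20, 16, 19, 13, 9]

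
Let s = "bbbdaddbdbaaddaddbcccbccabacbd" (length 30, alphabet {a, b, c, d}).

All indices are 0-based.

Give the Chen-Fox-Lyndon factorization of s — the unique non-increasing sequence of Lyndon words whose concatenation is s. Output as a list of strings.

["bbbd", "addbdb", "aaddaddbcccbccabacbd"]

emit factor 1: 'bbbd' (i=0, period=4)
emit factor 2: 'addbdb' (i=4, period=6)
emit factor 3: 'aaddaddbcccbccabacbd' (i=10, period=20)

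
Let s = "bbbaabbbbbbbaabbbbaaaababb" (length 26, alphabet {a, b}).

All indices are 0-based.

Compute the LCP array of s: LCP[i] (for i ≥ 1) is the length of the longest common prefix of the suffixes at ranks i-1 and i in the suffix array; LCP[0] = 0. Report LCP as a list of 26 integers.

[0, 3, 2, 3, 6, 1, 2, 3, 5, 0, 1, 3, 7, 2, 1, 2, 4, 8, 2, 5, 9, 3, 6, 4, 5, 6]

rank | idx | suffix
   0 |  18 | aaaababb
   1 |  19 | aaababb
   2 |  20 | aababb
   3 |  12 | aabbbbaaaababb
   4 |   3 | aabbbbbbbaabbbbaaaababb
   5 |  21 | ababb
   6 |  23 | abb
   7 |  13 | abbbbaaaababb
   8 |   4 | abbbbbbbaabbbbaaaababb
   9 |  25 | b
  10 |  17 | baaaababb
  11 |  11 | baabbbbaaaababb
  12 |   2 | baabbbbbbbaabbbbaaaababb
  13 |  22 | babb
  14 |  24 | bb
  15 |  16 | bbaaaababb
  16 |  10 | bbaabbbbaaaababb
  17 |   1 | bbaabbbbbbbaabbbbaaaababb
  18 |  15 | bbbaaaababb
  19 |   9 | bbbaabbbbaaaababb
  20 |   0 | bbbaabbbbbbbaabbbbaaaababb
  21 |  14 | bbbbaaaababb
  22 |   8 | bbbbaabbbbaaaababb
  23 |   7 | bbbbbaabbbbaaaababb
  24 |   6 | bbbbbbaabbbbaaaababb
  25 |   5 | bbbbbbbaabbbbaaaababb

SA = [18, 19, 20, 12, 3, 21, 23, 13, 4, 25, 17, 11, 2, 22, 24, 16, 10, 1, 15, 9, 0, 14, 8, 7, 6, 5]
i: (SA[i-1],SA[i]) lcp shared
  1: (18,19) 3 'aaa'
  2: (19,20) 2 'aa'
  3: (20,12) 3 'aab'
  4: (12,3) 6 'aabbbb'
  5: (3,21) 1 'a'
  6: (21,23) 2 'ab'
  7: (23,13) 3 'abb'
  8: (13,4) 5 'abbbb'
  9: (4,25) 0 ''
  10: (25,17) 1 'b'
  11: (17,11) 3 'baa'
  12: (11,2) 7 'baabbbb'
  13: (2,22) 2 'ba'
  14: (22,24) 1 'b'
  15: (24,16) 2 'bb'
  16: (16,10) 4 'bbaa'
  17: (10,1) 8 'bbaabbbb'
  18: (1,15) 2 'bb'
  19: (15,9) 5 'bbbaa'
  20: (9,0) 9 'bbbaabbbb'
  21: (0,14) 3 'bbb'
  22: (14,8) 6 'bbbbaa'
  23: (8,7) 4 'bbbb'
  24: (7,6) 5 'bbbbb'
  25: (6,5) 6 'bbbbbb'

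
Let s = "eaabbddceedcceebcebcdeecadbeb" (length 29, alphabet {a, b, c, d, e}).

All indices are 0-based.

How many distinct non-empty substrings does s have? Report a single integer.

rank | idx | suffix
   0 |   1 | aabbddceedcceebcebcdeecadbeb
   1 |   2 | abbddceedcceebcebcdeecadbeb
   2 |  24 | adbeb
   3 |  28 | b
   4 |   3 | bbddceedcceebcebcdeecadbeb
   5 |  18 | bcdeecadbeb
   6 |  15 | bcebcdeecadbeb
   7 |   4 | bddceedcceebcebcdeecadbeb
   8 |  26 | beb
   9 |  23 | cadbeb
  10 |  11 | cceebcebcdeecadbeb
  11 |  19 | cdeecadbeb
  12 |  16 | cebcdeecadbeb
  13 |  12 | ceebcebcdeecadbeb
  14 |   7 | ceedcceebcebcdeecadbeb
  15 |  25 | dbeb
  16 |  10 | dcceebcebcdeecadbeb
  17 |   6 | dceedcceebcebcdeecadbeb
  18 |   5 | ddceedcceebcebcdeecadbeb
  19 |  20 | deecadbeb
  20 |   0 | eaabbddceedcceebcebcdeecadbeb
  21 |  27 | eb
  22 |  17 | ebcdeecadbeb
  23 |  14 | ebcebcdeecadbeb
  24 |  22 | ecadbeb
  25 |   9 | edcceebcebcdeecadbeb
  26 |  13 | eebcebcdeecadbeb
  27 |  21 | eecadbeb
  28 |   8 | eedcceebcebcdeecadbeb

SA = [1, 2, 24, 28, 3, 18, 15, 4, 26, 23, 11, 19, 16, 12, 7, 25, 10, 6, 5, 20, 0, 27, 17, 14, 22, 9, 13, 21, 8]
[i] adj suffixes → lcp
  [1] 1/2 → 1 ('a')
  [2] 2/24 → 1 ('a')
  [3] 24/28 → 0 ('')
  [4] 28/3 → 1 ('b')
  [5] 3/18 → 1 ('b')
  [6] 18/15 → 2 ('bc')
  [7] 15/4 → 1 ('b')
  [8] 4/26 → 1 ('b')
  [9] 26/23 → 0 ('')
  [10] 23/11 → 1 ('c')
  [11] 11/19 → 1 ('c')
  [12] 19/16 → 1 ('c')
  [13] 16/12 → 2 ('ce')
  [14] 12/7 → 3 ('cee')
  [15] 7/25 → 0 ('')
  [16] 25/10 → 1 ('d')
  [17] 10/6 → 2 ('dc')
  [18] 6/5 → 1 ('d')
  [19] 5/20 → 1 ('d')
  [20] 20/0 → 0 ('')
  [21] 0/27 → 1 ('e')
  [22] 27/17 → 2 ('eb')
  [23] 17/14 → 3 ('ebc')
  [24] 14/22 → 1 ('e')
  [25] 22/9 → 1 ('e')
  [26] 9/13 → 1 ('e')
  [27] 13/21 → 2 ('ee')
  [28] 21/8 → 2 ('ee')

n(n+1)/2 = 29·30/2 = 435
Σ LCP = 0 + 1 + 1 + 0 + 1 + 1 + 2 + 1 + 1 + 0 + 1 + 1 + 1 + 2 + 3 + 0 + 1 + 2 + 1 + 1 + 0 + 1 + 2 + 3 + 1 + 1 + 1 + 2 + 2 = 34
distinct = 435 − 34 = 401

401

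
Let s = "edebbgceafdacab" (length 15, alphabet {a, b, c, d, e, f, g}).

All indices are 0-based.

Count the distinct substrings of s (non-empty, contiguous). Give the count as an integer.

112

rank→(start, suffix):
  0 → (13, 'ab')
  1 → (11, 'acab')
  2 → (8, 'afdacab')
  3 → (14, 'b')
  4 → (3, 'bbgceafdacab')
  5 → (4, 'bgceafdacab')
  6 → (12, 'cab')
  7 → (6, 'ceafdacab')
  8 → (10, 'dacab')
  9 → (1, 'debbgceafdacab')
  10 → (7, 'eafdacab')
  11 → (2, 'ebbgceafdacab')
  12 → (0, 'edebbgceafdacab')
  13 → (9, 'fdacab')
  14 → (5, 'gceafdacab')

SA = [13, 11, 8, 14, 3, 4, 12, 6, 10, 1, 7, 2, 0, 9, 5]
i: (SA[i-1],SA[i]) lcp shared
  1: (13,11) 1 'a'
  2: (11,8) 1 'a'
  3: (8,14) 0 ''
  4: (14,3) 1 'b'
  5: (3,4) 1 'b'
  6: (4,12) 0 ''
  7: (12,6) 1 'c'
  8: (6,10) 0 ''
  9: (10,1) 1 'd'
  10: (1,7) 0 ''
  11: (7,2) 1 'e'
  12: (2,0) 1 'e'
  13: (0,9) 0 ''
  14: (9,5) 0 ''

n(n+1)/2 = 15·16/2 = 120
Σ LCP = 0 + 1 + 1 + 0 + 1 + 1 + 0 + 1 + 0 + 1 + 0 + 1 + 1 + 0 + 0 = 8
distinct = 120 − 8 = 112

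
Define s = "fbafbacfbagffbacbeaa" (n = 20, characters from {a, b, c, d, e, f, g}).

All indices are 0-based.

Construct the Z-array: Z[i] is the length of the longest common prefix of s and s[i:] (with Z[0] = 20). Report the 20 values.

[20, 0, 0, 3, 0, 0, 0, 3, 0, 0, 0, 1, 3, 0, 0, 0, 0, 0, 0, 0]

Z[0]=20
i=1: outside box; Z[1]=0
i=2: outside box; Z[2]=0
i=3: outside box; Z[3]=3 grow→box=[3,6)
i=4: min(r-i=2, Z[1]=0)=0; Z[4]=0
i=5: min(r-i=1, Z[2]=0)=0; Z[5]=0
i=6: outside box; Z[6]=0
i=7: outside box; Z[7]=3 grow→box=[7,10)
i=8: min(r-i=2, Z[1]=0)=0; Z[8]=0
i=9: min(r-i=1, Z[2]=0)=0; Z[9]=0
i=10: outside box; Z[10]=0
i=11: outside box; Z[11]=1 grow→box=[11,12)
i=12: outside box; Z[12]=3 grow→box=[12,15)
i=13: min(r-i=2, Z[1]=0)=0; Z[13]=0
i=14: min(r-i=1, Z[2]=0)=0; Z[14]=0
i=15: outside box; Z[15]=0
i=16: outside box; Z[16]=0
i=17: outside box; Z[17]=0
i=18: outside box; Z[18]=0
i=19: outside box; Z[19]=0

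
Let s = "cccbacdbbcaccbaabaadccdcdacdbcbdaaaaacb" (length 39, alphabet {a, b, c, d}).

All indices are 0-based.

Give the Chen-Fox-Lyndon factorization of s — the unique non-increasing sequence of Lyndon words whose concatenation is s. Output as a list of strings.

["c", "c", "c", "b", "acdbbc", "accb", "aabaadccdcdacdbcbd", "aaaaacb"]

emit factor 1: 'c' (i=0, period=1)
emit factor 2: 'c' (i=1, period=1)
emit factor 3: 'c' (i=2, period=1)
emit factor 4: 'b' (i=3, period=1)
emit factor 5: 'acdbbc' (i=4, period=6)
emit factor 6: 'accb' (i=10, period=4)
emit factor 7: 'aabaadccdcdacdbcbd' (i=14, period=18)
emit factor 8: 'aaaaacb' (i=32, period=7)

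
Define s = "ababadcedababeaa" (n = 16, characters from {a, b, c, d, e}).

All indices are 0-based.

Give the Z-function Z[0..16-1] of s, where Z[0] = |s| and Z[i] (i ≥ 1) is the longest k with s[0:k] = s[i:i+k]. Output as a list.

Z[0]=16
i=1: i≥r, start 0; Z[1]=0
i=2: i≥r, start 0; Z[2]=3 scan→box=[2,5)
i=3: min(r-i=2, Z[1]=0)=0; Z[3]=0
i=4: min(r-i=1, Z[2]=3)=1; Z[4]=1
i=5: i≥r, start 0; Z[5]=0
i=6: i≥r, start 0; Z[6]=0
i=7: i≥r, start 0; Z[7]=0
i=8: i≥r, start 0; Z[8]=0
i=9: i≥r, start 0; Z[9]=4 scan→box=[9,13)
i=10: min(r-i=3, Z[1]=0)=0; Z[10]=0
i=11: min(r-i=2, Z[2]=3)=2; Z[11]=2
i=12: min(r-i=1, Z[3]=0)=0; Z[12]=0
i=13: i≥r, start 0; Z[13]=0
i=14: i≥r, start 0; Z[14]=1 scan→box=[14,15)
i=15: i≥r, start 0; Z[15]=1 scan→box=[15,16)

[16, 0, 3, 0, 1, 0, 0, 0, 0, 4, 0, 2, 0, 0, 1, 1]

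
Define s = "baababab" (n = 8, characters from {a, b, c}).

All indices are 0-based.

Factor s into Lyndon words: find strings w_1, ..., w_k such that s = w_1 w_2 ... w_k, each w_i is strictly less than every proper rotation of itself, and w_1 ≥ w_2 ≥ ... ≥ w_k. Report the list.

emit factor 1: 'b' (i=0, period=1)
emit factor 2: 'aababab' (i=1, period=7)

["b", "aababab"]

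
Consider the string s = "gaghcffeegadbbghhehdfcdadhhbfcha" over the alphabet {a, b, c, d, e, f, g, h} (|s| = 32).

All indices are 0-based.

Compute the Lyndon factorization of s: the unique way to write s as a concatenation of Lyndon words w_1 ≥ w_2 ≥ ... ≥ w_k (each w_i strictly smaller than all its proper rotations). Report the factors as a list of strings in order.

["g", "aghcffeeg", "adbbghhehdfcdadhhbfch", "a"]

emit factor 1: 'g' (i=0, period=1)
emit factor 2: 'aghcffeeg' (i=1, period=9)
emit factor 3: 'adbbghhehdfcdadhhbfch' (i=10, period=21)
emit factor 4: 'a' (i=31, period=1)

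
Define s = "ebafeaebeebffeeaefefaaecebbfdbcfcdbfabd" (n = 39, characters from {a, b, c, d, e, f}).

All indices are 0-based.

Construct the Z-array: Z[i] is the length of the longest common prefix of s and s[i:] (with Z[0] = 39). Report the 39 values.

[39, 0, 0, 0, 1, 0, 2, 0, 1, 2, 0, 0, 0, 1, 1, 0, 1, 0, 1, 0, 0, 0, 1, 0, 2, 0, 0, 0, 0, 0, 0, 0, 0, 0, 0, 0, 0, 0, 0]

Z[0]=39
i=1: outside box; Z[1]=0
i=2: outside box; Z[2]=0
i=3: outside box; Z[3]=0
i=4: outside box; Z[4]=1 grow→box=[4,5)
i=5: outside box; Z[5]=0
i=6: outside box; Z[6]=2 grow→box=[6,8)
i=7: min(r-i=1, Z[1]=0)=0; Z[7]=0
i=8: outside box; Z[8]=1 grow→box=[8,9)
i=9: outside box; Z[9]=2 grow→box=[9,11)
i=10: min(r-i=1, Z[1]=0)=0; Z[10]=0
i=11: outside box; Z[11]=0
i=12: outside box; Z[12]=0
i=13: outside box; Z[13]=1 grow→box=[13,14)
i=14: outside box; Z[14]=1 grow→box=[14,15)
i=15: outside box; Z[15]=0
i=16: outside box; Z[16]=1 grow→box=[16,17)
i=17: outside box; Z[17]=0
i=18: outside box; Z[18]=1 grow→box=[18,19)
i=19: outside box; Z[19]=0
i=20: outside box; Z[20]=0
i=21: outside box; Z[21]=0
i=22: outside box; Z[22]=1 grow→box=[22,23)
i=23: outside box; Z[23]=0
i=24: outside box; Z[24]=2 grow→box=[24,26)
i=25: min(r-i=1, Z[1]=0)=0; Z[25]=0
i=26: outside box; Z[26]=0
i=27: outside box; Z[27]=0
i=28: outside box; Z[28]=0
i=29: outside box; Z[29]=0
i=30: outside box; Z[30]=0
i=31: outside box; Z[31]=0
i=32: outside box; Z[32]=0
i=33: outside box; Z[33]=0
i=34: outside box; Z[34]=0
i=35: outside box; Z[35]=0
i=36: outside box; Z[36]=0
i=37: outside box; Z[37]=0
i=38: outside box; Z[38]=0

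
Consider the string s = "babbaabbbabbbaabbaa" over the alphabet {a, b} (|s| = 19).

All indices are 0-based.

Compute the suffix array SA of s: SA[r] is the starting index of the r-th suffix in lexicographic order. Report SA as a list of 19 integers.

[18, 17, 13, 4, 14, 1, 9, 5, 16, 12, 3, 0, 8, 15, 11, 2, 7, 10, 6]

sorted suffixes:
  #0 SA[0]=18  'a'
  #1 SA[1]=17  'aa'
  #2 SA[2]=13  'aabbaa'
  #3 SA[3]=4  'aabbbabbbaabbaa'
  #4 SA[4]=14  'abbaa'
  #5 SA[5]=1  'abbaabbbabbbaabbaa'
  #6 SA[6]=9  'abbbaabbaa'
  #7 SA[7]=5  'abbbabbbaabbaa'
  #8 SA[8]=16  'baa'
  #9 SA[9]=12  'baabbaa'
  #10 SA[10]=3  'baabbbabbbaabbaa'
  #11 SA[11]=0  'babbaabbbabbbaabbaa'
  #12 SA[12]=8  'babbbaabbaa'
  #13 SA[13]=15  'bbaa'
  #14 SA[14]=11  'bbaabbaa'
  #15 SA[15]=2  'bbaabbbabbbaabbaa'
  #16 SA[16]=7  'bbabbbaabbaa'
  #17 SA[17]=10  'bbbaabbaa'
  #18 SA[18]=6  'bbbabbbaabbaa'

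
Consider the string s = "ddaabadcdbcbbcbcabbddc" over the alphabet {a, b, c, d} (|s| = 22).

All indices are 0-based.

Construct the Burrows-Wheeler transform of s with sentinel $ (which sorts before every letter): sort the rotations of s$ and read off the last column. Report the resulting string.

cdacbacacdbbdbbbddcda$b

rank  rotation                 last
    0  $ddaabadcdbcbbcbcabbddc  c
    1  aabadcdbcbbcbcabbddc$dd  d
    2  abadcdbcbbcbcabbddc$dda  a
    3  abbddc$ddaabadcdbcbbcbc  c
    4  adcdbcbbcbcabbddc$ddaab  b
    5  badcdbcbbcbcabbddc$ddaa  a
    6  bbcbcabbddc$ddaabadcdbc  c
    7  bbddc$ddaabadcdbcbbcbca  a
    8  bcabbddc$ddaabadcdbcbbc  c
    9  bcbbcbcabbddc$ddaabadcd  d
   10  bcbcabbddc$ddaabadcdbcb  b
   11  bddc$ddaabadcdbcbbcbcab  b
   12  c$ddaabadcdbcbbcbcabbdd  d
   13  cabbddc$ddaabadcdbcbbcb  b
   14  cbbcbcabbddc$ddaabadcdb  b
   15  cbcabbddc$ddaabadcdbcbb  b
   16  cdbcbbcbcabbddc$ddaabad  d
   17  daabadcdbcbbcbcabbddc$d  d
   18  dbcbbcbcabbddc$ddaabadc  c
   19  dc$ddaabadcdbcbbcbcabbd  d
   20  dcdbcbbcbcabbddc$ddaaba  a
   21  ddaabadcdbcbbcbcabbddc$  $
   22  ddc$ddaabadcdbcbbcbcabb  b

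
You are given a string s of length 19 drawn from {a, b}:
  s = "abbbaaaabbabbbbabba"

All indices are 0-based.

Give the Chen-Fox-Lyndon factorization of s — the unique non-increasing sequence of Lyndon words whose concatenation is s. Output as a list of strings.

["abbb", "aaaabbabbbbabb", "a"]

emit factor 1: 'abbb' (i=0, period=4)
emit factor 2: 'aaaabbabbbbabb' (i=4, period=14)
emit factor 3: 'a' (i=18, period=1)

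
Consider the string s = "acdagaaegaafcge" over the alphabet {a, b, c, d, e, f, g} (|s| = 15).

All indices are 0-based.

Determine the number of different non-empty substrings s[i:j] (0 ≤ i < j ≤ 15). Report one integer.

rank | idx | suffix
   0 |   5 | aaegaafcge
   1 |   9 | aafcge
   2 |   0 | acdagaaegaafcge
   3 |   6 | aegaafcge
   4 |  10 | afcge
   5 |   3 | agaaegaafcge
   6 |   1 | cdagaaegaafcge
   7 |  12 | cge
   8 |   2 | dagaaegaafcge
   9 |  14 | e
  10 |   7 | egaafcge
  11 |  11 | fcge
  12 |   4 | gaaegaafcge
  13 |   8 | gaafcge
  14 |  13 | ge

SA = [5, 9, 0, 6, 10, 3, 1, 12, 2, 14, 7, 11, 4, 8, 13]
rank  pair      lcp
   1  s[5:],s[9:]  2  'aa'
   2  s[9:],s[0:]  1  'a'
   3  s[0:],s[6:]  1  'a'
   4  s[6:],s[10:]  1  'a'
   5  s[10:],s[3:]  1  'a'
   6  s[3:],s[1:]  0  ''
   7  s[1:],s[12:]  1  'c'
   8  s[12:],s[2:]  0  ''
   9  s[2:],s[14:]  0  ''
  10  s[14:],s[7:]  1  'e'
  11  s[7:],s[11:]  0  ''
  12  s[11:],s[4:]  0  ''
  13  s[4:],s[8:]  3  'gaa'
  14  s[8:],s[13:]  1  'g'

n(n+1)/2 = 15·16/2 = 120
Σ LCP = 0 + 2 + 1 + 1 + 1 + 1 + 0 + 1 + 0 + 0 + 1 + 0 + 0 + 3 + 1 = 12
distinct = 120 − 12 = 108

108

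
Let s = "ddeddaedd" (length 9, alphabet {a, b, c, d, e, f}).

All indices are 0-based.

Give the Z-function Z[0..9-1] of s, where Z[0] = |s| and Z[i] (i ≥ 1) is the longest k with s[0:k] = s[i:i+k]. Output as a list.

[9, 1, 0, 2, 1, 0, 0, 2, 1]

Z[0]=9
i=1: fresh scan; Z[1]=1 extend→box=[1,2)
i=2: fresh scan; Z[2]=0
i=3: fresh scan; Z[3]=2 extend→box=[3,5)
i=4: min(r-i=1, Z[1]=1)=1; Z[4]=1
i=5: fresh scan; Z[5]=0
i=6: fresh scan; Z[6]=0
i=7: fresh scan; Z[7]=2 extend→box=[7,9)
i=8: min(r-i=1, Z[1]=1)=1; Z[8]=1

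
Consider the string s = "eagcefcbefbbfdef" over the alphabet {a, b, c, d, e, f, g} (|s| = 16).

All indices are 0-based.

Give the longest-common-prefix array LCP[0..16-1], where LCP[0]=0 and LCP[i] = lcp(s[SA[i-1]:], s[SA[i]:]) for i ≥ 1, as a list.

[0, 0, 1, 1, 0, 1, 0, 0, 1, 2, 2, 0, 1, 1, 1, 0]

sorted suffixes:
  #0 SA[0]=1  'agcefcbefbbfdef'
  #1 SA[1]=10  'bbfdef'
  #2 SA[2]=7  'befbbfdef'
  #3 SA[3]=11  'bfdef'
  #4 SA[4]=6  'cbefbbfdef'
  #5 SA[5]=3  'cefcbefbbfdef'
  #6 SA[6]=13  'def'
  #7 SA[7]=0  'eagcefcbefbbfdef'
  #8 SA[8]=14  'ef'
  #9 SA[9]=8  'efbbfdef'
  #10 SA[10]=4  'efcbefbbfdef'
  #11 SA[11]=15  'f'
  #12 SA[12]=9  'fbbfdef'
  #13 SA[13]=5  'fcbefbbfdef'
  #14 SA[14]=12  'fdef'
  #15 SA[15]=2  'gcefcbefbbfdef'

SA = [1, 10, 7, 11, 6, 3, 13, 0, 14, 8, 4, 15, 9, 5, 12, 2]
[i] adj suffixes → lcp
  [1] 1/10 → 0 ('')
  [2] 10/7 → 1 ('b')
  [3] 7/11 → 1 ('b')
  [4] 11/6 → 0 ('')
  [5] 6/3 → 1 ('c')
  [6] 3/13 → 0 ('')
  [7] 13/0 → 0 ('')
  [8] 0/14 → 1 ('e')
  [9] 14/8 → 2 ('ef')
  [10] 8/4 → 2 ('ef')
  [11] 4/15 → 0 ('')
  [12] 15/9 → 1 ('f')
  [13] 9/5 → 1 ('f')
  [14] 5/12 → 1 ('f')
  [15] 12/2 → 0 ('')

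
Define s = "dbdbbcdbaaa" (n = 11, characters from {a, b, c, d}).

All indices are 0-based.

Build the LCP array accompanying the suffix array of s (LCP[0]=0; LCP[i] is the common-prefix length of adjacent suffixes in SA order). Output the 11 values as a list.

rank→(start, suffix):
  0 → (10, 'a')
  1 → (9, 'aa')
  2 → (8, 'aaa')
  3 → (7, 'baaa')
  4 → (3, 'bbcdbaaa')
  5 → (4, 'bcdbaaa')
  6 → (1, 'bdbbcdbaaa')
  7 → (5, 'cdbaaa')
  8 → (6, 'dbaaa')
  9 → (2, 'dbbcdbaaa')
  10 → (0, 'dbdbbcdbaaa')

SA = [10, 9, 8, 7, 3, 4, 1, 5, 6, 2, 0]
[i] adj suffixes → lcp
  [1] 10/9 → 1 ('a')
  [2] 9/8 → 2 ('aa')
  [3] 8/7 → 0 ('')
  [4] 7/3 → 1 ('b')
  [5] 3/4 → 1 ('b')
  [6] 4/1 → 1 ('b')
  [7] 1/5 → 0 ('')
  [8] 5/6 → 0 ('')
  [9] 6/2 → 2 ('db')
  [10] 2/0 → 2 ('db')

[0, 1, 2, 0, 1, 1, 1, 0, 0, 2, 2]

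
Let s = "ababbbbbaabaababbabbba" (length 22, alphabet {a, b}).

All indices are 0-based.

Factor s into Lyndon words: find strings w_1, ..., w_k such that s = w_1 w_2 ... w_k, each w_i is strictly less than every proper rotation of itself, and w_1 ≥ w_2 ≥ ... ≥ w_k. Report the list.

emit factor 1: 'ababbbbb' (i=0, period=8)
emit factor 2: 'aabaababbabbb' (i=8, period=13)
emit factor 3: 'a' (i=21, period=1)

["ababbbbb", "aabaababbabbb", "a"]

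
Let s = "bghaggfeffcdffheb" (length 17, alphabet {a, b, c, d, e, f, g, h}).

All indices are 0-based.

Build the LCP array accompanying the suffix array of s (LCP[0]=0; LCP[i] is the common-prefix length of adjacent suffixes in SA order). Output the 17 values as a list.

[0, 0, 1, 0, 0, 0, 1, 0, 1, 1, 2, 1, 0, 1, 1, 0, 1]

rank | idx | suffix
   0 |   3 | aggfeffcdffheb
   1 |  16 | b
   2 |   0 | bghaggfeffcdffheb
   3 |  10 | cdffheb
   4 |  11 | dffheb
   5 |  15 | eb
   6 |   7 | effcdffheb
   7 |   9 | fcdffheb
   8 |   6 | feffcdffheb
   9 |   8 | ffcdffheb
  10 |  12 | ffheb
  11 |  13 | fheb
  12 |   5 | gfeffcdffheb
  13 |   4 | ggfeffcdffheb
  14 |   1 | ghaggfeffcdffheb
  15 |   2 | haggfeffcdffheb
  16 |  14 | heb

SA = [3, 16, 0, 10, 11, 15, 7, 9, 6, 8, 12, 13, 5, 4, 1, 2, 14]
[i] adj suffixes → lcp
  [1] 3/16 → 0 ('')
  [2] 16/0 → 1 ('b')
  [3] 0/10 → 0 ('')
  [4] 10/11 → 0 ('')
  [5] 11/15 → 0 ('')
  [6] 15/7 → 1 ('e')
  [7] 7/9 → 0 ('')
  [8] 9/6 → 1 ('f')
  [9] 6/8 → 1 ('f')
  [10] 8/12 → 2 ('ff')
  [11] 12/13 → 1 ('f')
  [12] 13/5 → 0 ('')
  [13] 5/4 → 1 ('g')
  [14] 4/1 → 1 ('g')
  [15] 1/2 → 0 ('')
  [16] 2/14 → 1 ('h')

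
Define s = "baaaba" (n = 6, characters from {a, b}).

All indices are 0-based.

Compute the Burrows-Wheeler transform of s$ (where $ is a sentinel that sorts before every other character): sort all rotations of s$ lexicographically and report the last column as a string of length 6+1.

abbaaa$

rank  rotation last
    0  $baaaba  a
    1  a$baaab  b
    2  aaaba$b  b
    3  aaba$ba  a
    4  aba$baa  a
    5  ba$baaa  a
    6  baaaba$  $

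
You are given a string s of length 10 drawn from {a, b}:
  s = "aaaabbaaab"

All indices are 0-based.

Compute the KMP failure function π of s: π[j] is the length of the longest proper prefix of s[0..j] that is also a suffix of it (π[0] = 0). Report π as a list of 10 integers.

π[0] = 0
j=1 s[j]='a': π[1]=1 (border 'a')
j=2 s[j]='a': π[2]=2 (border 'aa')
j=3 s[j]='a': π[3]=3 (border 'aaa')
j=4 s[j]='b': k: 3→2→1→0; π[4]=0 (border '')
j=5 s[j]='b': π[5]=0 (border '')
j=6 s[j]='a': π[6]=1 (border 'a')
j=7 s[j]='a': π[7]=2 (border 'aa')
j=8 s[j]='a': π[8]=3 (border 'aaa')
j=9 s[j]='b': k: 3→2→1→0; π[9]=0 (border '')

[0, 1, 2, 3, 0, 0, 1, 2, 3, 0]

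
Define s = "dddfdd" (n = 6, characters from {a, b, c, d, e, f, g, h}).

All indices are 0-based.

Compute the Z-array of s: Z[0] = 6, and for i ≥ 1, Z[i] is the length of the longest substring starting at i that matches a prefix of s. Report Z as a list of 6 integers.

Z[0]=6
i=1: i≥r, start 0; Z[1]=2 grow→box=[1,3)
i=2: min(r-i=1, Z[1]=2)=1; Z[2]=1
i=3: i≥r, start 0; Z[3]=0
i=4: i≥r, start 0; Z[4]=2 grow→box=[4,6)
i=5: min(r-i=1, Z[1]=2)=1; Z[5]=1

[6, 2, 1, 0, 2, 1]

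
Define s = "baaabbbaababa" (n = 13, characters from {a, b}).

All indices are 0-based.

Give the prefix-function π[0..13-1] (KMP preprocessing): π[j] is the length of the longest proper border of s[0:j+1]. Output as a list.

π[0] = 0
j=1 s[j]='a': π[1]=0 (border '')
j=2 s[j]='a': π[2]=0 (border '')
j=3 s[j]='a': π[3]=0 (border '')
j=4 s[j]='b': π[4]=1 (border 'b')
j=5 s[j]='b': k: 1→0; π[5]=1 (border 'b')
j=6 s[j]='b': k: 1→0; π[6]=1 (border 'b')
j=7 s[j]='a': π[7]=2 (border 'ba')
j=8 s[j]='a': π[8]=3 (border 'baa')
j=9 s[j]='b': k: 3→0; π[9]=1 (border 'b')
j=10 s[j]='a': π[10]=2 (border 'ba')
j=11 s[j]='b': k: 2→0; π[11]=1 (border 'b')
j=12 s[j]='a': π[12]=2 (border 'ba')

[0, 0, 0, 0, 1, 1, 1, 2, 3, 1, 2, 1, 2]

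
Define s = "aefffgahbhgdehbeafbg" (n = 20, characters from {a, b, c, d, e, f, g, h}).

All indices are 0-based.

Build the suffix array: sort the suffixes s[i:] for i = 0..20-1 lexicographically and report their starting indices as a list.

[0, 16, 6, 14, 18, 8, 11, 15, 1, 12, 17, 2, 3, 4, 19, 5, 10, 13, 7, 9]

sorted suffixes:
  #0 SA[0]=0  'aefffgahbhgdehbeafbg'
  #1 SA[1]=16  'afbg'
  #2 SA[2]=6  'ahbhgdehbeafbg'
  #3 SA[3]=14  'beafbg'
  #4 SA[4]=18  'bg'
  #5 SA[5]=8  'bhgdehbeafbg'
  #6 SA[6]=11  'dehbeafbg'
  #7 SA[7]=15  'eafbg'
  #8 SA[8]=1  'efffgahbhgdehbeafbg'
  #9 SA[9]=12  'ehbeafbg'
  #10 SA[10]=17  'fbg'
  #11 SA[11]=2  'fffgahbhgdehbeafbg'
  #12 SA[12]=3  'ffgahbhgdehbeafbg'
  #13 SA[13]=4  'fgahbhgdehbeafbg'
  #14 SA[14]=19  'g'
  #15 SA[15]=5  'gahbhgdehbeafbg'
  #16 SA[16]=10  'gdehbeafbg'
  #17 SA[17]=13  'hbeafbg'
  #18 SA[18]=7  'hbhgdehbeafbg'
  #19 SA[19]=9  'hgdehbeafbg'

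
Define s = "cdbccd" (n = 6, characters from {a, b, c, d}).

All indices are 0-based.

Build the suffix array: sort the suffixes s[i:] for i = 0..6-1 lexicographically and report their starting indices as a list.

[2, 3, 4, 0, 5, 1]

rank→(start, suffix):
  0 → (2, 'bccd')
  1 → (3, 'ccd')
  2 → (4, 'cd')
  3 → (0, 'cdbccd')
  4 → (5, 'd')
  5 → (1, 'dbccd')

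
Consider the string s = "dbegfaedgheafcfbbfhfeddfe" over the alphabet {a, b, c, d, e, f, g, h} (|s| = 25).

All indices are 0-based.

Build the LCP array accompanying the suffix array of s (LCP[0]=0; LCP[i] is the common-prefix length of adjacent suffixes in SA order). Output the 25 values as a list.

[0, 1, 0, 1, 1, 0, 0, 1, 1, 1, 0, 1, 1, 2, 1, 0, 1, 1, 1, 2, 1, 0, 1, 0, 1]

rank→(start, suffix):
  0 → (5, 'aedgheafcfbbfhfeddfe')
  1 → (11, 'afcfbbfhfeddfe')
  2 → (15, 'bbfhfeddfe')
  3 → (1, 'begfaedgheafcfbbfhfeddfe')
  4 → (16, 'bfhfeddfe')
  5 → (13, 'cfbbfhfeddfe')
  6 → (0, 'dbegfaedgheafcfbbfhfeddfe')
  7 → (21, 'ddfe')
  8 → (22, 'dfe')
  9 → (7, 'dgheafcfbbfhfeddfe')
  10 → (24, 'e')
  11 → (10, 'eafcfbbfhfeddfe')
  12 → (20, 'eddfe')
  13 → (6, 'edgheafcfbbfhfeddfe')
  14 → (2, 'egfaedgheafcfbbfhfeddfe')
  15 → (4, 'faedgheafcfbbfhfeddfe')
  16 → (14, 'fbbfhfeddfe')
  17 → (12, 'fcfbbfhfeddfe')
  18 → (23, 'fe')
  19 → (19, 'feddfe')
  20 → (17, 'fhfeddfe')
  21 → (3, 'gfaedgheafcfbbfhfeddfe')
  22 → (8, 'gheafcfbbfhfeddfe')
  23 → (9, 'heafcfbbfhfeddfe')
  24 → (18, 'hfeddfe')

SA = [5, 11, 15, 1, 16, 13, 0, 21, 22, 7, 24, 10, 20, 6, 2, 4, 14, 12, 23, 19, 17, 3, 8, 9, 18]
i: (SA[i-1],SA[i]) lcp shared
  1: (5,11) 1 'a'
  2: (11,15) 0 ''
  3: (15,1) 1 'b'
  4: (1,16) 1 'b'
  5: (16,13) 0 ''
  6: (13,0) 0 ''
  7: (0,21) 1 'd'
  8: (21,22) 1 'd'
  9: (22,7) 1 'd'
  10: (7,24) 0 ''
  11: (24,10) 1 'e'
  12: (10,20) 1 'e'
  13: (20,6) 2 'ed'
  14: (6,2) 1 'e'
  15: (2,4) 0 ''
  16: (4,14) 1 'f'
  17: (14,12) 1 'f'
  18: (12,23) 1 'f'
  19: (23,19) 2 'fe'
  20: (19,17) 1 'f'
  21: (17,3) 0 ''
  22: (3,8) 1 'g'
  23: (8,9) 0 ''
  24: (9,18) 1 'h'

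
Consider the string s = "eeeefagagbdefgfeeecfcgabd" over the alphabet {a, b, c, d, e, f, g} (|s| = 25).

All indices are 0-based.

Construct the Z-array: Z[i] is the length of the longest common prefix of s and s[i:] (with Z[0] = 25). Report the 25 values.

[25, 3, 2, 1, 0, 0, 0, 0, 0, 0, 0, 1, 0, 0, 0, 3, 2, 1, 0, 0, 0, 0, 0, 0, 0]

Z[0]=25
i=1: outside box; Z[1]=3 extend→box=[1,4)
i=2: min(r-i=2, Z[1]=3)=2; Z[2]=2
i=3: min(r-i=1, Z[2]=2)=1; Z[3]=1
i=4: outside box; Z[4]=0
i=5: outside box; Z[5]=0
i=6: outside box; Z[6]=0
i=7: outside box; Z[7]=0
i=8: outside box; Z[8]=0
i=9: outside box; Z[9]=0
i=10: outside box; Z[10]=0
i=11: outside box; Z[11]=1 extend→box=[11,12)
i=12: outside box; Z[12]=0
i=13: outside box; Z[13]=0
i=14: outside box; Z[14]=0
i=15: outside box; Z[15]=3 extend→box=[15,18)
i=16: min(r-i=2, Z[1]=3)=2; Z[16]=2
i=17: min(r-i=1, Z[2]=2)=1; Z[17]=1
i=18: outside box; Z[18]=0
i=19: outside box; Z[19]=0
i=20: outside box; Z[20]=0
i=21: outside box; Z[21]=0
i=22: outside box; Z[22]=0
i=23: outside box; Z[23]=0
i=24: outside box; Z[24]=0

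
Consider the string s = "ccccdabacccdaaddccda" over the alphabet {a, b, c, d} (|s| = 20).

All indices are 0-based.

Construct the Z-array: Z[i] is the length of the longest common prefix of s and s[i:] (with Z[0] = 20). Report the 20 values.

[20, 3, 2, 1, 0, 0, 0, 0, 3, 2, 1, 0, 0, 0, 0, 0, 2, 1, 0, 0]

Z[0]=20
i=1: outside box; Z[1]=3 grow→box=[1,4)
i=2: min(r-i=2, Z[1]=3)=2; Z[2]=2
i=3: min(r-i=1, Z[2]=2)=1; Z[3]=1
i=4: outside box; Z[4]=0
i=5: outside box; Z[5]=0
i=6: outside box; Z[6]=0
i=7: outside box; Z[7]=0
i=8: outside box; Z[8]=3 grow→box=[8,11)
i=9: min(r-i=2, Z[1]=3)=2; Z[9]=2
i=10: min(r-i=1, Z[2]=2)=1; Z[10]=1
i=11: outside box; Z[11]=0
i=12: outside box; Z[12]=0
i=13: outside box; Z[13]=0
i=14: outside box; Z[14]=0
i=15: outside box; Z[15]=0
i=16: outside box; Z[16]=2 grow→box=[16,18)
i=17: min(r-i=1, Z[1]=3)=1; Z[17]=1
i=18: outside box; Z[18]=0
i=19: outside box; Z[19]=0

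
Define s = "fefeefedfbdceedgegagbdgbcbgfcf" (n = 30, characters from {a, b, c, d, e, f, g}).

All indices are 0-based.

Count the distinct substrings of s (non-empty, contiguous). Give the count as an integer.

433

rank→(start, suffix):
  0 → (18, 'agbdgbcbgfcf')
  1 → (23, 'bcbgfcf')
  2 → (9, 'bdceedgegagbdgbcbgfcf')
  3 → (20, 'bdgbcbgfcf')
  4 → (25, 'bgfcf')
  5 → (24, 'cbgfcf')
  6 → (11, 'ceedgegagbdgbcbgfcf')
  7 → (28, 'cf')
  8 → (10, 'dceedgegagbdgbcbgfcf')
  9 → (7, 'dfbdceedgegagbdgbcbgfcf')
  10 → (21, 'dgbcbgfcf')
  11 → (14, 'dgegagbdgbcbgfcf')
  12 → (6, 'edfbdceedgegagbdgbcbgfcf')
  13 → (13, 'edgegagbdgbcbgfcf')
  14 → (12, 'eedgegagbdgbcbgfcf')
  15 → (3, 'eefedfbdceedgegagbdgbcbgfcf')
  16 → (4, 'efedfbdceedgegagbdgbcbgfcf')
  17 → (1, 'efeefedfbdceedgegagbdgbcbgfcf')
  18 → (16, 'egagbdgbcbgfcf')
  19 → (29, 'f')
  20 → (8, 'fbdceedgegagbdgbcbgfcf')
  21 → (27, 'fcf')
  22 → (5, 'fedfbdceedgegagbdgbcbgfcf')
  23 → (2, 'feefedfbdceedgegagbdgbcbgfcf')
  24 → (0, 'fefeefedfbdceedgegagbdgbcbgfcf')
  25 → (17, 'gagbdgbcbgfcf')
  26 → (22, 'gbcbgfcf')
  27 → (19, 'gbdgbcbgfcf')
  28 → (15, 'gegagbdgbcbgfcf')
  29 → (26, 'gfcf')

SA = [18, 23, 9, 20, 25, 24, 11, 28, 10, 7, 21, 14, 6, 13, 12, 3, 4, 1, 16, 29, 8, 27, 5, 2, 0, 17, 22, 19, 15, 26]
[i] adj suffixes → lcp
  [1] 18/23 → 0 ('')
  [2] 23/9 → 1 ('b')
  [3] 9/20 → 2 ('bd')
  [4] 20/25 → 1 ('b')
  [5] 25/24 → 0 ('')
  [6] 24/11 → 1 ('c')
  [7] 11/28 → 1 ('c')
  [8] 28/10 → 0 ('')
  [9] 10/7 → 1 ('d')
  [10] 7/21 → 1 ('d')
  [11] 21/14 → 2 ('dg')
  [12] 14/6 → 0 ('')
  [13] 6/13 → 2 ('ed')
  [14] 13/12 → 1 ('e')
  [15] 12/3 → 2 ('ee')
  [16] 3/4 → 1 ('e')
  [17] 4/1 → 3 ('efe')
  [18] 1/16 → 1 ('e')
  [19] 16/29 → 0 ('')
  [20] 29/8 → 1 ('f')
  [21] 8/27 → 1 ('f')
  [22] 27/5 → 1 ('f')
  [23] 5/2 → 2 ('fe')
  [24] 2/0 → 2 ('fe')
  [25] 0/17 → 0 ('')
  [26] 17/22 → 1 ('g')
  [27] 22/19 → 2 ('gb')
  [28] 19/15 → 1 ('g')
  [29] 15/26 → 1 ('g')

n(n+1)/2 = 30·31/2 = 465
Σ LCP = 0 + 0 + 1 + 2 + 1 + 0 + 1 + 1 + 0 + 1 + 1 + 2 + 0 + 2 + 1 + 2 + 1 + 3 + 1 + 0 + 1 + 1 + 1 + 2 + 2 + 0 + 1 + 2 + 1 + 1 = 32
distinct = 465 − 32 = 433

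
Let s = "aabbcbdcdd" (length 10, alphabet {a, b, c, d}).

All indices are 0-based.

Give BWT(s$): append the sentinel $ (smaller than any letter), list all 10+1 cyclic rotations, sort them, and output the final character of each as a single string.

rank  rotation     last
    0  $aabbcbdcdd  d
    1  aabbcbdcdd$  $
    2  abbcbdcdd$a  a
    3  bbcbdcdd$aa  a
    4  bcbdcdd$aab  b
    5  bdcdd$aabbc  c
    6  cbdcdd$aabb  b
    7  cdd$aabbcbd  d
    8  d$aabbcbdcd  d
    9  dcdd$aabbcb  b
   10  dd$aabbcbdc  c

d$aabcbddbc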